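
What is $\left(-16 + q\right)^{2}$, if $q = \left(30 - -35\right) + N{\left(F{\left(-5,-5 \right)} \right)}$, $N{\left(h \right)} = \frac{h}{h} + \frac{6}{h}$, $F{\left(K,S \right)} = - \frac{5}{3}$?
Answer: $\frac{53824}{25} \approx 2153.0$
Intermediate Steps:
$F{\left(K,S \right)} = - \frac{5}{3}$ ($F{\left(K,S \right)} = \left(-5\right) \frac{1}{3} = - \frac{5}{3}$)
$N{\left(h \right)} = 1 + \frac{6}{h}$
$q = \frac{312}{5}$ ($q = \left(30 - -35\right) + \frac{6 - \frac{5}{3}}{- \frac{5}{3}} = \left(30 + 35\right) - \frac{13}{5} = 65 - \frac{13}{5} = \frac{312}{5} \approx 62.4$)
$\left(-16 + q\right)^{2} = \left(-16 + \frac{312}{5}\right)^{2} = \left(\frac{232}{5}\right)^{2} = \frac{53824}{25}$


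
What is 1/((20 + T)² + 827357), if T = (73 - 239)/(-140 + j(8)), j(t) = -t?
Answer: 5476/4533049901 ≈ 1.2080e-6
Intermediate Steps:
T = 83/74 (T = (73 - 239)/(-140 - 1*8) = -166/(-140 - 8) = -166/(-148) = -166*(-1/148) = 83/74 ≈ 1.1216)
1/((20 + T)² + 827357) = 1/((20 + 83/74)² + 827357) = 1/((1563/74)² + 827357) = 1/(2442969/5476 + 827357) = 1/(4533049901/5476) = 5476/4533049901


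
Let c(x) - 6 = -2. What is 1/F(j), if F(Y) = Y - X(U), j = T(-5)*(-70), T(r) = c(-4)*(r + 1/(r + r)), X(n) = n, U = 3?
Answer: 1/1425 ≈ 0.00070175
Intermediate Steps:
c(x) = 4 (c(x) = 6 - 2 = 4)
T(r) = 2/r + 4*r (T(r) = 4*(r + 1/(r + r)) = 4*(r + 1/(2*r)) = 2/r + 4*r)
j = 1428 (j = (2/(-5) + 4*(-5))*(-70) = (2*(-⅕) - 20)*(-70) = (-⅖ - 20)*(-70) = -102/5*(-70) = 1428)
F(Y) = -3 + Y (F(Y) = Y - 1*3 = Y - 3 = -3 + Y)
1/F(j) = 1/(-3 + 1428) = 1/1425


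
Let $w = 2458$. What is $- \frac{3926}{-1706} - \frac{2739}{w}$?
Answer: $\frac{2488687}{2096674} \approx 1.187$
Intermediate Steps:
$- \frac{3926}{-1706} - \frac{2739}{w} = - \frac{3926}{-1706} - \frac{2739}{2458} = \left(-3926\right) \left(- \frac{1}{1706}\right) - \frac{2739}{2458} = \frac{1963}{853} - \frac{2739}{2458} = \frac{2488687}{2096674}$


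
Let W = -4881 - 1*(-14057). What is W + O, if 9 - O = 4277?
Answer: 4908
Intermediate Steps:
W = 9176 (W = -4881 + 14057 = 9176)
O = -4268 (O = 9 - 1*4277 = 9 - 4277 = -4268)
W + O = 9176 - 4268 = 4908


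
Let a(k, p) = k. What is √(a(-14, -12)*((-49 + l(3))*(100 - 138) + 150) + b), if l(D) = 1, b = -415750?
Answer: I*√443386 ≈ 665.87*I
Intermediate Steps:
√(a(-14, -12)*((-49 + l(3))*(100 - 138) + 150) + b) = √(-14*((-49 + 1)*(100 - 138) + 150) - 415750) = √(-14*(-48*(-38) + 150) - 415750) = √(-14*(1824 + 150) - 415750) = √(-14*1974 - 415750) = √(-27636 - 415750) = √(-443386) = I*√443386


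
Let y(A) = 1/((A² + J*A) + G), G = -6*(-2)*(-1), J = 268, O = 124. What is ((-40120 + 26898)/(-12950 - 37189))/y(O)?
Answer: 642536312/50139 ≈ 12815.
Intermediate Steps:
G = -12 (G = 12*(-1) = -12)
y(A) = 1/(-12 + A² + 268*A) (y(A) = 1/((A² + 268*A) - 12) = 1/(-12 + A² + 268*A))
((-40120 + 26898)/(-12950 - 37189))/y(O) = ((-40120 + 26898)/(-12950 - 37189))/(1/(-12 + 124² + 268*124)) = (-13222/(-50139))/(1/(-12 + 15376 + 33232)) = (-13222*(-1/50139))/(1/48596) = 13222/(50139*(1/48596)) = (13222/50139)*48596 = 642536312/50139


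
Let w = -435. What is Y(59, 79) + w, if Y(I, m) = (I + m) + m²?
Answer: 5944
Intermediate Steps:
Y(I, m) = I + m + m²
Y(59, 79) + w = (59 + 79 + 79²) - 435 = (59 + 79 + 6241) - 435 = 6379 - 435 = 5944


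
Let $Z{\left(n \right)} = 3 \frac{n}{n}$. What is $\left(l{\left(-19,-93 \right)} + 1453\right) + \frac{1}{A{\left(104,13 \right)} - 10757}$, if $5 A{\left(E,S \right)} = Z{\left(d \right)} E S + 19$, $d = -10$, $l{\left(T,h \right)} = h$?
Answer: $\frac{13521119}{9942} \approx 1360.0$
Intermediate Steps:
$Z{\left(n \right)} = 3$ ($Z{\left(n \right)} = 3 \cdot 1 = 3$)
$A{\left(E,S \right)} = \frac{19}{5} + \frac{3 E S}{5}$ ($A{\left(E,S \right)} = \frac{3 E S + 19}{5} = \frac{19 + 3 E S}{5} = \frac{19}{5} + \frac{3 E S}{5}$)
$\left(l{\left(-19,-93 \right)} + 1453\right) + \frac{1}{A{\left(104,13 \right)} - 10757} = \left(-93 + 1453\right) + \frac{1}{\left(\frac{19}{5} + \frac{3}{5} \cdot 104 \cdot 13\right) - 10757} = 1360 + \frac{1}{\left(\frac{19}{5} + \frac{4056}{5}\right) - 10757} = 1360 + \frac{1}{815 - 10757} = 1360 + \frac{1}{-9942} = 1360 - \frac{1}{9942} = \frac{13521119}{9942}$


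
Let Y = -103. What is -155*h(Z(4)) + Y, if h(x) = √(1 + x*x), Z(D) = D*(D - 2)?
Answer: -103 - 155*√65 ≈ -1352.7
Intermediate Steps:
Z(D) = D*(-2 + D)
h(x) = √(1 + x²)
-155*h(Z(4)) + Y = -155*√(1 + (4*(-2 + 4))²) - 103 = -155*√(1 + (4*2)²) - 103 = -155*√(1 + 8²) - 103 = -155*√(1 + 64) - 103 = -155*√65 - 103 = -103 - 155*√65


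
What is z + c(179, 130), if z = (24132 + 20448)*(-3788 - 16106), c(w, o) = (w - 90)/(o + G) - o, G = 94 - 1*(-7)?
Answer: -204868044061/231 ≈ -8.8687e+8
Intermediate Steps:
G = 101 (G = 94 + 7 = 101)
c(w, o) = -o + (-90 + w)/(101 + o) (c(w, o) = (w - 90)/(o + 101) - o = (-90 + w)/(101 + o) - o = -o + (-90 + w)/(101 + o))
z = -886874520 (z = 44580*(-19894) = -886874520)
z + c(179, 130) = -886874520 + (-90 + 179 - 1*130² - 101*130)/(101 + 130) = -886874520 + (-90 + 179 - 1*16900 - 13130)/231 = -886874520 + (-90 + 179 - 16900 - 13130)/231 = -886874520 + (1/231)*(-29941) = -886874520 - 29941/231 = -204868044061/231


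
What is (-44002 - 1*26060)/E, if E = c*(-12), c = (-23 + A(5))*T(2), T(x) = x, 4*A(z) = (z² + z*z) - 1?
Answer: -11677/43 ≈ -271.56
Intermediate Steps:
A(z) = -¼ + z²/2 (A(z) = ((z² + z*z) - 1)/4 = ((z² + z²) - 1)/4 = (2*z² - 1)/4 = (-1 + 2*z²)/4 = -¼ + z²/2)
c = -43/2 (c = (-23 + (-¼ + (½)*5²))*2 = (-23 + (-¼ + (½)*25))*2 = (-23 + (-¼ + 25/2))*2 = (-23 + 49/4)*2 = -43/4*2 = -43/2 ≈ -21.500)
E = 258 (E = -43/2*(-12) = 258)
(-44002 - 1*26060)/E = (-44002 - 1*26060)/258 = (-44002 - 26060)*(1/258) = -70062*1/258 = -11677/43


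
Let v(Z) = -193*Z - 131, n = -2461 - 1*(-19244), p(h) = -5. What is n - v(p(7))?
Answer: 15949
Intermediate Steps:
n = 16783 (n = -2461 + 19244 = 16783)
v(Z) = -131 - 193*Z
n - v(p(7)) = 16783 - (-131 - 193*(-5)) = 16783 - (-131 + 965) = 16783 - 1*834 = 16783 - 834 = 15949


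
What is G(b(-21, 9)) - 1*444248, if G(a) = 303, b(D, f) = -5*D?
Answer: -443945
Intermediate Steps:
G(b(-21, 9)) - 1*444248 = 303 - 1*444248 = 303 - 444248 = -443945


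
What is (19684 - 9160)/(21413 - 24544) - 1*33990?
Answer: -106433214/3131 ≈ -33993.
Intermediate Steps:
(19684 - 9160)/(21413 - 24544) - 1*33990 = 10524/(-3131) - 33990 = 10524*(-1/3131) - 33990 = -10524/3131 - 33990 = -106433214/3131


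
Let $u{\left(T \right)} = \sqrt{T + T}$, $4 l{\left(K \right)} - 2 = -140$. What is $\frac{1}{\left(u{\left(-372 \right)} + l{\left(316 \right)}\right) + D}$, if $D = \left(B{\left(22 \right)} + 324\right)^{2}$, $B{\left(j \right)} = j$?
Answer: $\frac{478726}{57294648745} - \frac{8 i \sqrt{186}}{57294648745} \approx 8.3555 \cdot 10^{-6} - 1.9043 \cdot 10^{-9} i$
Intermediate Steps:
$l{\left(K \right)} = - \frac{69}{2}$ ($l{\left(K \right)} = \frac{1}{2} + \frac{1}{4} \left(-140\right) = \frac{1}{2} - 35 = - \frac{69}{2}$)
$u{\left(T \right)} = \sqrt{2} \sqrt{T}$ ($u{\left(T \right)} = \sqrt{2 T} = \sqrt{2} \sqrt{T}$)
$D = 119716$ ($D = \left(22 + 324\right)^{2} = 346^{2} = 119716$)
$\frac{1}{\left(u{\left(-372 \right)} + l{\left(316 \right)}\right) + D} = \frac{1}{\left(\sqrt{2} \sqrt{-372} - \frac{69}{2}\right) + 119716} = \frac{1}{\left(\sqrt{2} \cdot 2 i \sqrt{93} - \frac{69}{2}\right) + 119716} = \frac{1}{\left(2 i \sqrt{186} - \frac{69}{2}\right) + 119716} = \frac{1}{\left(- \frac{69}{2} + 2 i \sqrt{186}\right) + 119716} = \frac{1}{\frac{239363}{2} + 2 i \sqrt{186}}$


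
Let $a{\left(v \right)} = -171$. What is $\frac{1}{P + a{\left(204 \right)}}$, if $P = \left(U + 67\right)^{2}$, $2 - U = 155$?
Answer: $\frac{1}{7225} \approx 0.00013841$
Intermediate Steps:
$U = -153$ ($U = 2 - 155 = -153$)
$P = 7396$ ($P = \left(-153 + 67\right)^{2} = \left(-86\right)^{2} = 7396$)
$\frac{1}{P + a{\left(204 \right)}} = \frac{1}{7396 - 171} = \frac{1}{7225}$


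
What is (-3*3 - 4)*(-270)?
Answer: 3510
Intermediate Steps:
(-3*3 - 4)*(-270) = (-9 - 4)*(-270) = -13*(-270) = 3510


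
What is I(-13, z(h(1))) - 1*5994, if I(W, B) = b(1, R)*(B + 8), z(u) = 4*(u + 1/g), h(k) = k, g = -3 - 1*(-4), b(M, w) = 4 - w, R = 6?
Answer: -6026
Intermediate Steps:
g = 1 (g = -3 + 4 = 1)
z(u) = 4 + 4*u (z(u) = 4*(u + 1/1) = 4*(u + 1) = 4*(1 + u) = 4 + 4*u)
I(W, B) = -16 - 2*B (I(W, B) = (4 - 1*6)*(B + 8) = (4 - 6)*(8 + B) = -2*(8 + B) = -16 - 2*B)
I(-13, z(h(1))) - 1*5994 = (-16 - 2*(4 + 4*1)) - 1*5994 = (-16 - 2*(4 + 4)) - 5994 = (-16 - 2*8) - 5994 = (-16 - 16) - 5994 = -32 - 5994 = -6026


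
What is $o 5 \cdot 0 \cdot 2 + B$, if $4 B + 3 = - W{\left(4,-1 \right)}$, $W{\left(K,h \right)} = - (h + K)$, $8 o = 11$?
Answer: $0$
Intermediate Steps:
$o = \frac{11}{8}$ ($o = \frac{1}{8} \cdot 11 = \frac{11}{8} \approx 1.375$)
$W{\left(K,h \right)} = - K - h$ ($W{\left(K,h \right)} = - (K + h) = - K - h$)
$B = 0$ ($B = - \frac{3}{4} + \frac{\left(-1\right) \left(\left(-1\right) 4 - -1\right)}{4} = - \frac{3}{4} + \frac{\left(-1\right) \left(-4 + 1\right)}{4} = - \frac{3}{4} + \frac{\left(-1\right) \left(-3\right)}{4} = - \frac{3}{4} + \frac{1}{4} \cdot 3 = - \frac{3}{4} + \frac{3}{4} = 0$)
$o 5 \cdot 0 \cdot 2 + B = \frac{11 \cdot 5 \cdot 0 \cdot 2}{8} + 0 = \frac{11 \cdot 0 \cdot 2}{8} + 0 = \frac{11}{8} \cdot 0 + 0 = 0 + 0 = 0$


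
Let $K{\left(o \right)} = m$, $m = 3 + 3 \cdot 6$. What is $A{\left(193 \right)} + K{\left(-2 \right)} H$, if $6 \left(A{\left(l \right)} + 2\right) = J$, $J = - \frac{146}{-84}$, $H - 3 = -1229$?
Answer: $- \frac{6488423}{252} \approx -25748.0$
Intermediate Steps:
$H = -1226$ ($H = 3 - 1229 = -1226$)
$m = 21$ ($m = 3 + 18 = 21$)
$K{\left(o \right)} = 21$
$J = \frac{73}{42}$ ($J = \left(-146\right) \left(- \frac{1}{84}\right) = \frac{73}{42} \approx 1.7381$)
$A{\left(l \right)} = - \frac{431}{252}$ ($A{\left(l \right)} = -2 + \frac{1}{6} \cdot \frac{73}{42} = -2 + \frac{73}{252} = - \frac{431}{252}$)
$A{\left(193 \right)} + K{\left(-2 \right)} H = - \frac{431}{252} + 21 \left(-1226\right) = - \frac{431}{252} - 25746 = - \frac{6488423}{252}$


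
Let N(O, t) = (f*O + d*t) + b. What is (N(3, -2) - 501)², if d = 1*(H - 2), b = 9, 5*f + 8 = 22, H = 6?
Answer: 6041764/25 ≈ 2.4167e+5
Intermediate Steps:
f = 14/5 (f = -8/5 + (⅕)*22 = -8/5 + 22/5 = 14/5 ≈ 2.8000)
d = 4 (d = 1*(6 - 2) = 1*4 = 4)
N(O, t) = 9 + 4*t + 14*O/5 (N(O, t) = (14*O/5 + 4*t) + 9 = (4*t + 14*O/5) + 9 = 9 + 4*t + 14*O/5)
(N(3, -2) - 501)² = ((9 + 4*(-2) + (14/5)*3) - 501)² = ((9 - 8 + 42/5) - 501)² = (47/5 - 501)² = (-2458/5)² = 6041764/25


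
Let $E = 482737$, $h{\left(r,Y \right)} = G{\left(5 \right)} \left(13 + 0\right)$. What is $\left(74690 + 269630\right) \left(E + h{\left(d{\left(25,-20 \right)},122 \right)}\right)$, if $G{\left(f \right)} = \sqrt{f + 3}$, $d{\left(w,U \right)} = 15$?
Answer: $166216003840 + 8952320 \sqrt{2} \approx 1.6623 \cdot 10^{11}$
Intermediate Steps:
$G{\left(f \right)} = \sqrt{3 + f}$
$h{\left(r,Y \right)} = 26 \sqrt{2}$ ($h{\left(r,Y \right)} = \sqrt{3 + 5} \left(13 + 0\right) = \sqrt{8} \cdot 13 = 2 \sqrt{2} \cdot 13 = 26 \sqrt{2}$)
$\left(74690 + 269630\right) \left(E + h{\left(d{\left(25,-20 \right)},122 \right)}\right) = \left(74690 + 269630\right) \left(482737 + 26 \sqrt{2}\right) = 344320 \left(482737 + 26 \sqrt{2}\right) = 166216003840 + 8952320 \sqrt{2}$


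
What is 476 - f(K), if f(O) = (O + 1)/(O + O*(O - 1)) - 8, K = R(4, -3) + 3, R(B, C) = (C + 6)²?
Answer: 69683/144 ≈ 483.91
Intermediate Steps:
R(B, C) = (6 + C)²
K = 12 (K = (6 - 3)² + 3 = 3² + 3 = 9 + 3 = 12)
f(O) = -8 + (1 + O)/(O + O*(-1 + O)) (f(O) = (1 + O)/(O + O*(-1 + O)) - 8 = -8 + (1 + O)/(O + O*(-1 + O)))
476 - f(K) = 476 - (-8 + 1/12 + 12⁻²) = 476 - (-8 + 1/12 + 1/144) = 476 - 1*(-1139/144) = 476 + 1139/144 = 69683/144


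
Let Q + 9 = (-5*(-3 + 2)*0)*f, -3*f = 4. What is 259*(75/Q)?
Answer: -6475/3 ≈ -2158.3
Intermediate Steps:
f = -4/3 (f = -1/3*4 = -4/3 ≈ -1.3333)
Q = -9 (Q = -9 + (-5*(-3 + 2)*0)*(-4/3) = -9 + (-5*(-1)*0)*(-4/3) = -9 + (5*0)*(-4/3) = -9 + 0*(-4/3) = -9 + 0 = -9)
259*(75/Q) = 259*(75/(-9)) = 259*(75*(-1/9)) = 259*(-25/3) = -6475/3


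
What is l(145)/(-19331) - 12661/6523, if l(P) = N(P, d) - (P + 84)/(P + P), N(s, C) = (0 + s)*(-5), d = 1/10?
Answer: -6327680443/3324352070 ≈ -1.9034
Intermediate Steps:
d = ⅒ (d = 1*(⅒) = ⅒ ≈ 0.10000)
N(s, C) = -5*s (N(s, C) = s*(-5) = -5*s)
l(P) = -5*P - (84 + P)/(2*P) (l(P) = -5*P - (P + 84)/(P + P) = -5*P - (84 + P)/(2*P))
l(145)/(-19331) - 12661/6523 = (-½ - 42/145 - 5*145)/(-19331) - 12661/6523 = (-½ - 42*1/145 - 725)*(-1/19331) - 12661*1/6523 = (-½ - 42/145 - 725)*(-1/19331) - 1151/593 = -210479/290*(-1/19331) - 1151/593 = 210479/5605990 - 1151/593 = -6327680443/3324352070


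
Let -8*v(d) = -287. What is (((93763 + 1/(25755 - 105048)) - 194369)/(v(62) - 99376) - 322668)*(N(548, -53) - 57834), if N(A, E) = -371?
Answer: 1183489382845128755060/63015812253 ≈ 1.8781e+10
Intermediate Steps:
v(d) = 287/8 (v(d) = -⅛*(-287) = 287/8)
(((93763 + 1/(25755 - 105048)) - 194369)/(v(62) - 99376) - 322668)*(N(548, -53) - 57834) = (((93763 + 1/(25755 - 105048)) - 194369)/(287/8 - 99376) - 322668)*(-371 - 57834) = (((93763 + 1/(-79293)) - 194369)/(-794721/8) - 322668)*(-58205) = (((93763 - 1/79293) - 194369)*(-8/794721) - 322668)*(-58205) = ((7434749558/79293 - 194369)*(-8/794721) - 322668)*(-58205) = (-7977351559/79293*(-8/794721) - 322668)*(-58205) = (63818812472/63015812253 - 322668)*(-58205) = -20333122289238532/63015812253*(-58205) = 1183489382845128755060/63015812253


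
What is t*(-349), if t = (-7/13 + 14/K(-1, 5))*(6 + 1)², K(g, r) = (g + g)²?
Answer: -1316777/26 ≈ -50645.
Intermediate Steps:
K(g, r) = 4*g² (K(g, r) = (2*g)² = 4*g²)
t = 3773/26 (t = (-7/13 + 14/((4*(-1)²)))*(6 + 1)² = (-7*1/13 + 14/((4*1)))*7² = (-7/13 + 14/4)*49 = (-7/13 + 14*(¼))*49 = (-7/13 + 7/2)*49 = (77/26)*49 = 3773/26 ≈ 145.12)
t*(-349) = (3773/26)*(-349) = -1316777/26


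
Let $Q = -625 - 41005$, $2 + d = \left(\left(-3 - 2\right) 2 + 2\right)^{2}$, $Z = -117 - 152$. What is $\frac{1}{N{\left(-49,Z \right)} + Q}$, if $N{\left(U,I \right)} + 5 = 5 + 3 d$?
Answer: $- \frac{1}{41444} \approx -2.4129 \cdot 10^{-5}$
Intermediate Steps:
$Z = -269$
$d = 62$ ($d = -2 + \left(\left(-3 - 2\right) 2 + 2\right)^{2} = -2 + \left(\left(-5\right) 2 + 2\right)^{2} = -2 + \left(-10 + 2\right)^{2} = -2 + \left(-8\right)^{2} = -2 + 64 = 62$)
$N{\left(U,I \right)} = 186$ ($N{\left(U,I \right)} = -5 + \left(5 + 3 \cdot 62\right) = -5 + \left(5 + 186\right) = -5 + 191 = 186$)
$Q = -41630$
$\frac{1}{N{\left(-49,Z \right)} + Q} = \frac{1}{186 - 41630} = \frac{1}{-41444} = - \frac{1}{41444}$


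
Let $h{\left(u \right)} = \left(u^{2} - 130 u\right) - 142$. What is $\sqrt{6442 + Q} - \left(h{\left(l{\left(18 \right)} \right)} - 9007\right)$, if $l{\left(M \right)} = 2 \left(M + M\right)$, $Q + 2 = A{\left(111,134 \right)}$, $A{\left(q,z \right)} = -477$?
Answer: $13325 + \sqrt{5963} \approx 13402.0$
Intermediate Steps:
$Q = -479$ ($Q = -2 - 477 = -479$)
$l{\left(M \right)} = 4 M$ ($l{\left(M \right)} = 2 \cdot 2 M = 4 M$)
$h{\left(u \right)} = -142 + u^{2} - 130 u$
$\sqrt{6442 + Q} - \left(h{\left(l{\left(18 \right)} \right)} - 9007\right) = \sqrt{6442 - 479} - \left(\left(-142 + \left(4 \cdot 18\right)^{2} - 130 \cdot 4 \cdot 18\right) - 9007\right) = \sqrt{5963} - \left(\left(-142 + 72^{2} - 9360\right) - 9007\right) = \sqrt{5963} - \left(\left(-142 + 5184 - 9360\right) - 9007\right) = \sqrt{5963} - \left(-4318 - 9007\right) = \sqrt{5963} - -13325 = \sqrt{5963} + 13325 = 13325 + \sqrt{5963}$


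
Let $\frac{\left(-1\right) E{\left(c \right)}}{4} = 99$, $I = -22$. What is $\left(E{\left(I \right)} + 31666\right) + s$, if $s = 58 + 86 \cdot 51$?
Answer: $35714$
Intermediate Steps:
$E{\left(c \right)} = -396$ ($E{\left(c \right)} = \left(-4\right) 99 = -396$)
$s = 4444$ ($s = 58 + 4386 = 4444$)
$\left(E{\left(I \right)} + 31666\right) + s = \left(-396 + 31666\right) + 4444 = 31270 + 4444 = 35714$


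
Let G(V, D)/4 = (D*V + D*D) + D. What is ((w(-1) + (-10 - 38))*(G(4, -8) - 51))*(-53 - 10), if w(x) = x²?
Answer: 133245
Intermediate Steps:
G(V, D) = 4*D + 4*D² + 4*D*V (G(V, D) = 4*((D*V + D*D) + D) = 4*((D*V + D²) + D) = 4*((D² + D*V) + D) = 4*(D + D² + D*V) = 4*D + 4*D² + 4*D*V)
((w(-1) + (-10 - 38))*(G(4, -8) - 51))*(-53 - 10) = (((-1)² + (-10 - 38))*(4*(-8)*(1 - 8 + 4) - 51))*(-53 - 10) = ((1 - 48)*(4*(-8)*(-3) - 51))*(-63) = -47*(96 - 51)*(-63) = -47*45*(-63) = -2115*(-63) = 133245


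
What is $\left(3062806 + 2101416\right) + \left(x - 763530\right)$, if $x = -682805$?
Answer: $3717887$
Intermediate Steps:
$\left(3062806 + 2101416\right) + \left(x - 763530\right) = \left(3062806 + 2101416\right) - 1446335 = 5164222 - 1446335 = 3717887$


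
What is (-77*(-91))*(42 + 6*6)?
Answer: 546546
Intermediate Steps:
(-77*(-91))*(42 + 6*6) = 7007*(42 + 36) = 7007*78 = 546546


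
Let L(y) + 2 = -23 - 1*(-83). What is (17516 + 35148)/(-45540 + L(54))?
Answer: -26332/22741 ≈ -1.1579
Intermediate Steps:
L(y) = 58 (L(y) = -2 + (-23 - 1*(-83)) = -2 + (-23 + 83) = -2 + 60 = 58)
(17516 + 35148)/(-45540 + L(54)) = (17516 + 35148)/(-45540 + 58) = 52664/(-45482) = 52664*(-1/45482) = -26332/22741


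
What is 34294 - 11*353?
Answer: 30411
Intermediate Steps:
34294 - 11*353 = 34294 - 3883 = 30411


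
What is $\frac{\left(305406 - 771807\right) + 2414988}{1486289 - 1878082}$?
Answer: $- \frac{1948587}{391793} \approx -4.9735$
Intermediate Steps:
$\frac{\left(305406 - 771807\right) + 2414988}{1486289 - 1878082} = \frac{\left(305406 - 771807\right) + 2414988}{-391793} = \left(-466401 + 2414988\right) \left(- \frac{1}{391793}\right) = 1948587 \left(- \frac{1}{391793}\right) = - \frac{1948587}{391793}$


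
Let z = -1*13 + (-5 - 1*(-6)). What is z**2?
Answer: 144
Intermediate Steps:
z = -12 (z = -13 + (-5 + 6) = -13 + 1 = -12)
z**2 = (-12)**2 = 144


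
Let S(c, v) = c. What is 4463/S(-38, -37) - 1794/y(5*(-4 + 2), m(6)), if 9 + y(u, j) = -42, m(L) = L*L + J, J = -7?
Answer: -53147/646 ≈ -82.271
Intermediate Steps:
m(L) = -7 + L² (m(L) = L*L - 7 = L² - 7 = -7 + L²)
y(u, j) = -51 (y(u, j) = -9 - 42 = -51)
4463/S(-38, -37) - 1794/y(5*(-4 + 2), m(6)) = 4463/(-38) - 1794/(-51) = 4463*(-1/38) - 1794*(-1/51) = -4463/38 + 598/17 = -53147/646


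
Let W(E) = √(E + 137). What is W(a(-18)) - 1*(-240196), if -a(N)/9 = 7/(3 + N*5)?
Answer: 240196 + √115826/29 ≈ 2.4021e+5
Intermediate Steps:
a(N) = -63/(3 + 5*N) (a(N) = -63/(3 + N*5) = -63/(3 + 5*N))
W(E) = √(137 + E)
W(a(-18)) - 1*(-240196) = √(137 - 63/(3 + 5*(-18))) - 1*(-240196) = √(137 - 63/(3 - 90)) + 240196 = √(137 - 63/(-87)) + 240196 = √(137 - 63*(-1/87)) + 240196 = √(137 + 21/29) + 240196 = √(3994/29) + 240196 = √115826/29 + 240196 = 240196 + √115826/29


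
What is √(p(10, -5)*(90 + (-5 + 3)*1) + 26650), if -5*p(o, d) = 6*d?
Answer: √27178 ≈ 164.86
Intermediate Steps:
p(o, d) = -6*d/5
√(p(10, -5)*(90 + (-5 + 3)*1) + 26650) = √((-6/5*(-5))*(90 + (-5 + 3)*1) + 26650) = √(6*(90 - 2*1) + 26650) = √(6*(90 - 2) + 26650) = √(6*88 + 26650) = √(528 + 26650) = √27178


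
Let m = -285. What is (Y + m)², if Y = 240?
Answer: 2025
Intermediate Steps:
(Y + m)² = (240 - 285)² = (-45)² = 2025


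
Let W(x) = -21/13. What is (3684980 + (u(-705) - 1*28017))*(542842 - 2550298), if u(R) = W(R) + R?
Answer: -95417059618848/13 ≈ -7.3398e+12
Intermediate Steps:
W(x) = -21/13 (W(x) = -21*1/13 = -21/13)
u(R) = -21/13 + R
(3684980 + (u(-705) - 1*28017))*(542842 - 2550298) = (3684980 + ((-21/13 - 705) - 1*28017))*(542842 - 2550298) = (3684980 + (-9186/13 - 28017))*(-2007456) = (3684980 - 373407/13)*(-2007456) = (47531333/13)*(-2007456) = -95417059618848/13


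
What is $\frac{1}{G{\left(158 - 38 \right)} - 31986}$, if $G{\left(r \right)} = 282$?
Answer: $- \frac{1}{31704} \approx -3.1542 \cdot 10^{-5}$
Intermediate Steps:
$\frac{1}{G{\left(158 - 38 \right)} - 31986} = \frac{1}{282 - 31986} = \frac{1}{-31704} = - \frac{1}{31704}$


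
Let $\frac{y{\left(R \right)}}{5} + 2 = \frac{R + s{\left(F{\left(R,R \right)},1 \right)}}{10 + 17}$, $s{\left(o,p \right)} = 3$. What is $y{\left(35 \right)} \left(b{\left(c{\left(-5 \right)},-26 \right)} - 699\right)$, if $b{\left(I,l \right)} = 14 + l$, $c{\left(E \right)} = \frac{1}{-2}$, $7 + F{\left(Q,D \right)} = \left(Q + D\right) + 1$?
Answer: $\frac{6320}{3} \approx 2106.7$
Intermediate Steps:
$F{\left(Q,D \right)} = -6 + D + Q$ ($F{\left(Q,D \right)} = -7 + \left(\left(Q + D\right) + 1\right) = -7 + \left(\left(D + Q\right) + 1\right) = -7 + \left(1 + D + Q\right) = -6 + D + Q$)
$y{\left(R \right)} = - \frac{85}{9} + \frac{5 R}{27}$ ($y{\left(R \right)} = -10 + 5 \frac{R + 3}{10 + 17} = -10 + 5 \frac{3 + R}{27} = -10 + 5 \left(3 + R\right) \frac{1}{27} = -10 + 5 \left(\frac{1}{9} + \frac{R}{27}\right) = -10 + \left(\frac{5}{9} + \frac{5 R}{27}\right) = - \frac{85}{9} + \frac{5 R}{27}$)
$c{\left(E \right)} = - \frac{1}{2}$
$y{\left(35 \right)} \left(b{\left(c{\left(-5 \right)},-26 \right)} - 699\right) = \left(- \frac{85}{9} + \frac{5}{27} \cdot 35\right) \left(\left(14 - 26\right) - 699\right) = \left(- \frac{85}{9} + \frac{175}{27}\right) \left(-12 - 699\right) = \left(- \frac{80}{27}\right) \left(-711\right) = \frac{6320}{3}$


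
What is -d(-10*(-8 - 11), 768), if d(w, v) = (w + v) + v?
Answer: -1726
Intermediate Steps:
d(w, v) = w + 2*v (d(w, v) = (v + w) + v = w + 2*v)
-d(-10*(-8 - 11), 768) = -(-10*(-8 - 11) + 2*768) = -(-10*(-19) + 1536) = -(190 + 1536) = -1*1726 = -1726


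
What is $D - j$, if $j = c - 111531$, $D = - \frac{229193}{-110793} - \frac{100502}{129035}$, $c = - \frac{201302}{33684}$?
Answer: $\frac{7441329197231957}{66715482190} \approx 1.1154 \cdot 10^{5}$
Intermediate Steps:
$c = - \frac{251}{42}$ ($c = \left(-201302\right) \frac{1}{33684} = - \frac{251}{42} \approx -5.9762$)
$D = \frac{18439000669}{14296174755}$ ($D = \left(-229193\right) \left(- \frac{1}{110793}\right) - \frac{100502}{129035} = \frac{229193}{110793} - \frac{100502}{129035} = \frac{18439000669}{14296174755} \approx 1.2898$)
$j = - \frac{4684553}{42}$ ($j = - \frac{251}{42} - 111531 = - \frac{4684553}{42} \approx -1.1154 \cdot 10^{5}$)
$D - j = \frac{18439000669}{14296174755} - - \frac{4684553}{42} = \frac{18439000669}{14296174755} + \frac{4684553}{42} = \frac{7441329197231957}{66715482190}$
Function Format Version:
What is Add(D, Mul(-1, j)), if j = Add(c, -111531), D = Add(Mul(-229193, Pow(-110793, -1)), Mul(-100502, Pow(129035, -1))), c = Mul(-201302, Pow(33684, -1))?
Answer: Rational(7441329197231957, 66715482190) ≈ 1.1154e+5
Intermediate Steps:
c = Rational(-251, 42) (c = Mul(-201302, Rational(1, 33684)) = Rational(-251, 42) ≈ -5.9762)
D = Rational(18439000669, 14296174755) (D = Add(Mul(-229193, Rational(-1, 110793)), Mul(-100502, Rational(1, 129035))) = Add(Rational(229193, 110793), Rational(-100502, 129035)) = Rational(18439000669, 14296174755) ≈ 1.2898)
j = Rational(-4684553, 42) (j = Add(Rational(-251, 42), -111531) = Rational(-4684553, 42) ≈ -1.1154e+5)
Add(D, Mul(-1, j)) = Add(Rational(18439000669, 14296174755), Mul(-1, Rational(-4684553, 42))) = Add(Rational(18439000669, 14296174755), Rational(4684553, 42)) = Rational(7441329197231957, 66715482190)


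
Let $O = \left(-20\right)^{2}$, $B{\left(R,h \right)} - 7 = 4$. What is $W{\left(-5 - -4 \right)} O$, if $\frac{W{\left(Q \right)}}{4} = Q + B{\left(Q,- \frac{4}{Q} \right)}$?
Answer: $16000$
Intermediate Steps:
$B{\left(R,h \right)} = 11$ ($B{\left(R,h \right)} = 7 + 4 = 11$)
$O = 400$
$W{\left(Q \right)} = 44 + 4 Q$ ($W{\left(Q \right)} = 4 \left(Q + 11\right) = 4 \left(11 + Q\right) = 44 + 4 Q$)
$W{\left(-5 - -4 \right)} O = \left(44 + 4 \left(-5 - -4\right)\right) 400 = \left(44 + 4 \left(-5 + 4\right)\right) 400 = \left(44 + 4 \left(-1\right)\right) 400 = \left(44 - 4\right) 400 = 40 \cdot 400 = 16000$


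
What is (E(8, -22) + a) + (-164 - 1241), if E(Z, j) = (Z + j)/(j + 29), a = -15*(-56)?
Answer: -567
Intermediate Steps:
a = 840
E(Z, j) = (Z + j)/(29 + j)
(E(8, -22) + a) + (-164 - 1241) = ((8 - 22)/(29 - 22) + 840) + (-164 - 1241) = (-14/7 + 840) - 1405 = ((⅐)*(-14) + 840) - 1405 = (-2 + 840) - 1405 = 838 - 1405 = -567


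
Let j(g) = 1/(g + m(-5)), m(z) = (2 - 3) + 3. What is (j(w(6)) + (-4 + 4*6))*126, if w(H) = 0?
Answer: 2583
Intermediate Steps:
m(z) = 2 (m(z) = -1 + 3 = 2)
j(g) = 1/(2 + g) (j(g) = 1/(g + 2) = 1/(2 + g))
(j(w(6)) + (-4 + 4*6))*126 = (1/(2 + 0) + (-4 + 4*6))*126 = (1/2 + (-4 + 24))*126 = (½ + 20)*126 = (41/2)*126 = 2583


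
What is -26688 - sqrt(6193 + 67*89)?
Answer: -26688 - 2*sqrt(3039) ≈ -26798.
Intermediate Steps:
-26688 - sqrt(6193 + 67*89) = -26688 - sqrt(6193 + 5963) = -26688 - sqrt(12156) = -26688 - 2*sqrt(3039)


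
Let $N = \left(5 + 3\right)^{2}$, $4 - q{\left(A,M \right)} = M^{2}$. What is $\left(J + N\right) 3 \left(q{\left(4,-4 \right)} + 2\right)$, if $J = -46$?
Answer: $-540$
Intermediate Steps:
$q{\left(A,M \right)} = 4 - M^{2}$
$N = 64$ ($N = 8^{2} = 64$)
$\left(J + N\right) 3 \left(q{\left(4,-4 \right)} + 2\right) = \left(-46 + 64\right) 3 \left(\left(4 - \left(-4\right)^{2}\right) + 2\right) = 18 \cdot 3 \left(\left(4 - 16\right) + 2\right) = 18 \cdot 3 \left(-12 + 2\right) = 18 \cdot 3 \left(-10\right) = 18 \left(-30\right) = -540$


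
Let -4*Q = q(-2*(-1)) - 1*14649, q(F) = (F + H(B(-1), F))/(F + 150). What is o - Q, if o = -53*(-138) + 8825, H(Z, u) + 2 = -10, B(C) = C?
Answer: 3792927/304 ≈ 12477.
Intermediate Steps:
H(Z, u) = -12 (H(Z, u) = -2 - 10 = -12)
q(F) = (-12 + F)/(150 + F) (q(F) = (F - 12)/(F + 150) = (-12 + F)/(150 + F))
o = 16139 (o = 7314 + 8825 = 16139)
Q = 1113329/304 (Q = -((-12 - 2*(-1))/(150 - 2*(-1)) - 1*14649)/4 = -((-12 + 2)/(150 + 2) - 14649)/4 = -(-10/152 - 14649)/4 = -((1/152)*(-10) - 14649)/4 = -(-5/76 - 14649)/4 = -¼*(-1113329/76) = 1113329/304 ≈ 3662.3)
o - Q = 16139 - 1*1113329/304 = 16139 - 1113329/304 = 3792927/304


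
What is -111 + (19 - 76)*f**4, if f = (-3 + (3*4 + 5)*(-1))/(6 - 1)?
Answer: -14703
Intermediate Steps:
f = -4 (f = (-3 + (12 + 5)*(-1))/5 = (-3 + 17*(-1))*(1/5) = (-3 - 17)*(1/5) = -20*1/5 = -4)
-111 + (19 - 76)*f**4 = -111 + (19 - 76)*(-4)**4 = -111 - 57*256 = -111 - 14592 = -14703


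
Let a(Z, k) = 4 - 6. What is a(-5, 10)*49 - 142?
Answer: -240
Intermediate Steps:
a(Z, k) = -2
a(-5, 10)*49 - 142 = -2*49 - 142 = -98 - 142 = -240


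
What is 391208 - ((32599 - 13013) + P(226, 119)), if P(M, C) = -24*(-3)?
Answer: 371550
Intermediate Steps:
P(M, C) = 72
391208 - ((32599 - 13013) + P(226, 119)) = 391208 - ((32599 - 13013) + 72) = 391208 - (19586 + 72) = 391208 - 1*19658 = 391208 - 19658 = 371550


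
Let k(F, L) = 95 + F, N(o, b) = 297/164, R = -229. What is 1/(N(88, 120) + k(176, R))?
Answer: 164/44741 ≈ 0.0036655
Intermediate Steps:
N(o, b) = 297/164 (N(o, b) = 297*(1/164) = 297/164)
1/(N(88, 120) + k(176, R)) = 1/(297/164 + (95 + 176)) = 1/(297/164 + 271) = 1/(44741/164) = 164/44741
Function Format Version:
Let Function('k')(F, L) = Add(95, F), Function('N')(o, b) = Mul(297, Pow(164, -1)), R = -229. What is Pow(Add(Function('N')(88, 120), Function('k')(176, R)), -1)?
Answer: Rational(164, 44741) ≈ 0.0036655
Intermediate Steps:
Function('N')(o, b) = Rational(297, 164) (Function('N')(o, b) = Mul(297, Rational(1, 164)) = Rational(297, 164))
Pow(Add(Function('N')(88, 120), Function('k')(176, R)), -1) = Pow(Add(Rational(297, 164), Add(95, 176)), -1) = Pow(Add(Rational(297, 164), 271), -1) = Pow(Rational(44741, 164), -1) = Rational(164, 44741)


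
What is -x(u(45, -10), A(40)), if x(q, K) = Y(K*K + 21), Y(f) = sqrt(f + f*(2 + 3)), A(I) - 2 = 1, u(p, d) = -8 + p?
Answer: -6*sqrt(5) ≈ -13.416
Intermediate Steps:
A(I) = 3 (A(I) = 2 + 1 = 3)
Y(f) = sqrt(6)*sqrt(f) (Y(f) = sqrt(f + f*5) = sqrt(f + 5*f) = sqrt(6*f) = sqrt(6)*sqrt(f))
x(q, K) = sqrt(6)*sqrt(21 + K**2) (x(q, K) = sqrt(6)*sqrt(K*K + 21) = sqrt(6)*sqrt(K**2 + 21) = sqrt(6)*sqrt(21 + K**2))
-x(u(45, -10), A(40)) = -sqrt(126 + 6*3**2) = -sqrt(126 + 6*9) = -sqrt(126 + 54) = -sqrt(180) = -6*sqrt(5)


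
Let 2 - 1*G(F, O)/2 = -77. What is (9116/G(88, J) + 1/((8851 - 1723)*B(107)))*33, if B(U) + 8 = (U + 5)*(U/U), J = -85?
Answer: 3378900175/1774656 ≈ 1904.0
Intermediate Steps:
G(F, O) = 158 (G(F, O) = 4 - 2*(-77) = 4 + 154 = 158)
B(U) = -3 + U (B(U) = -8 + (U + 5)*(U/U) = -8 + (5 + U)*1 = -8 + (5 + U) = -3 + U)
(9116/G(88, J) + 1/((8851 - 1723)*B(107)))*33 = (9116/158 + 1/((8851 - 1723)*(-3 + 107)))*33 = (9116*(1/158) + 1/(7128*104))*33 = (4558/79 + (1/7128)*(1/104))*33 = (4558/79 + 1/741312)*33 = (3378900175/58563648)*33 = 3378900175/1774656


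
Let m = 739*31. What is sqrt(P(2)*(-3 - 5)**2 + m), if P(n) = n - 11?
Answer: sqrt(22333) ≈ 149.44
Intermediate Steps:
P(n) = -11 + n
m = 22909
sqrt(P(2)*(-3 - 5)**2 + m) = sqrt((-11 + 2)*(-3 - 5)**2 + 22909) = sqrt(-9*(-8)**2 + 22909) = sqrt(-9*64 + 22909) = sqrt(-576 + 22909) = sqrt(22333)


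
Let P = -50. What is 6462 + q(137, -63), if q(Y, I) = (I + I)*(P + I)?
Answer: 20700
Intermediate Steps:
q(Y, I) = 2*I*(-50 + I) (q(Y, I) = (I + I)*(-50 + I) = (2*I)*(-50 + I) = 2*I*(-50 + I))
6462 + q(137, -63) = 6462 + 2*(-63)*(-50 - 63) = 6462 + 2*(-63)*(-113) = 6462 + 14238 = 20700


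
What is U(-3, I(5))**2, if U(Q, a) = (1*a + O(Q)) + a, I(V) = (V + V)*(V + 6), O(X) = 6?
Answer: 51076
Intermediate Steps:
I(V) = 2*V*(6 + V) (I(V) = (2*V)*(6 + V) = 2*V*(6 + V))
U(Q, a) = 6 + 2*a (U(Q, a) = (1*a + 6) + a = (a + 6) + a = (6 + a) + a = 6 + 2*a)
U(-3, I(5))**2 = (6 + 2*(2*5*(6 + 5)))**2 = (6 + 2*(2*5*11))**2 = (6 + 2*110)**2 = (6 + 220)**2 = 226**2 = 51076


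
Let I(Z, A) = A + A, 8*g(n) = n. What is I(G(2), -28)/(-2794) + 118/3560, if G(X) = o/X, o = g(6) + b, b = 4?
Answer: 132263/2486660 ≈ 0.053189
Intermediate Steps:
g(n) = n/8
o = 19/4 (o = (1/8)*6 + 4 = 3/4 + 4 = 19/4 ≈ 4.7500)
G(X) = 19/(4*X)
I(Z, A) = 2*A
I(G(2), -28)/(-2794) + 118/3560 = (2*(-28))/(-2794) + 118/3560 = -56*(-1/2794) + 118*(1/3560) = 28/1397 + 59/1780 = 132263/2486660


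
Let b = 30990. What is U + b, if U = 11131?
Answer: 42121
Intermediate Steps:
U + b = 11131 + 30990 = 42121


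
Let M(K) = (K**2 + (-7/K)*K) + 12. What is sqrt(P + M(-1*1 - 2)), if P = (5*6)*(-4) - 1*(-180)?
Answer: sqrt(74) ≈ 8.6023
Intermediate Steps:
M(K) = 5 + K**2 (M(K) = (K**2 - 7) + 12 = (-7 + K**2) + 12 = 5 + K**2)
P = 60 (P = 30*(-4) + 180 = -120 + 180 = 60)
sqrt(P + M(-1*1 - 2)) = sqrt(60 + (5 + (-1*1 - 2)**2)) = sqrt(60 + (5 + (-1 - 2)**2)) = sqrt(60 + (5 + (-3)**2)) = sqrt(60 + (5 + 9)) = sqrt(60 + 14) = sqrt(74)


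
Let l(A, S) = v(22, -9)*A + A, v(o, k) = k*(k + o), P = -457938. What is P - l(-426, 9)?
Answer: -507354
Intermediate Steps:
l(A, S) = -116*A (l(A, S) = (-9*(-9 + 22))*A + A = (-9*13)*A + A = -117*A + A = -116*A)
P - l(-426, 9) = -457938 - (-116)*(-426) = -457938 - 1*49416 = -457938 - 49416 = -507354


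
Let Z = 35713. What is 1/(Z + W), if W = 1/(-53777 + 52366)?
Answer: 1411/50391042 ≈ 2.8001e-5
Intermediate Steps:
W = -1/1411 (W = 1/(-1411) = -1/1411 ≈ -0.00070872)
1/(Z + W) = 1/(35713 - 1/1411) = 1/(50391042/1411) = 1411/50391042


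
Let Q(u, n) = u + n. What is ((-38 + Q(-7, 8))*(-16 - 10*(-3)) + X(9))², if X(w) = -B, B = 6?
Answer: 274576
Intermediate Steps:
X(w) = -6 (X(w) = -1*6 = -6)
Q(u, n) = n + u
((-38 + Q(-7, 8))*(-16 - 10*(-3)) + X(9))² = ((-38 + (8 - 7))*(-16 - 10*(-3)) - 6)² = ((-38 + 1)*(-16 + 30) - 6)² = (-37*14 - 6)² = (-518 - 6)² = (-524)² = 274576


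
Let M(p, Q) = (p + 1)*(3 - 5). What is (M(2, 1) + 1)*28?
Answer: -140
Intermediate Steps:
M(p, Q) = -2 - 2*p (M(p, Q) = (1 + p)*(-2) = -2 - 2*p)
(M(2, 1) + 1)*28 = ((-2 - 2*2) + 1)*28 = ((-2 - 4) + 1)*28 = (-6 + 1)*28 = -5*28 = -140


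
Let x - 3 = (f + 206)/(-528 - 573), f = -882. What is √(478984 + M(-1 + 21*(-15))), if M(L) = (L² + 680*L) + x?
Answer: √441197056839/1101 ≈ 603.29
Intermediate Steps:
x = 3979/1101 (x = 3 + (-882 + 206)/(-528 - 573) = 3 - 676/(-1101) = 3 - 676*(-1/1101) = 3 + 676/1101 = 3979/1101 ≈ 3.6140)
M(L) = 3979/1101 + L² + 680*L (M(L) = (L² + 680*L) + 3979/1101 = 3979/1101 + L² + 680*L)
√(478984 + M(-1 + 21*(-15))) = √(478984 + (3979/1101 + (-1 + 21*(-15))² + 680*(-1 + 21*(-15)))) = √(478984 + (3979/1101 + (-1 - 315)² + 680*(-1 - 315))) = √(478984 + (3979/1101 + (-316)² + 680*(-316))) = √(478984 + (3979/1101 + 99856 - 214880)) = √(478984 - 126637445/1101) = √(400723939/1101) = √441197056839/1101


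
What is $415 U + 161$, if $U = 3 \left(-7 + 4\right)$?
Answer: $-3574$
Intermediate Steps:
$U = -9$ ($U = 3 \left(-3\right) = -9$)
$415 U + 161 = 415 \left(-9\right) + 161 = -3735 + 161 = -3574$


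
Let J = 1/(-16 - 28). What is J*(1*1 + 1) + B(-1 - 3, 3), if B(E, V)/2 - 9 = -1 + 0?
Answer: 351/22 ≈ 15.955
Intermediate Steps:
B(E, V) = 16 (B(E, V) = 18 + 2*(-1 + 0) = 18 + 2*(-1) = 18 - 2 = 16)
J = -1/44 (J = 1/(-44) = -1/44 ≈ -0.022727)
J*(1*1 + 1) + B(-1 - 3, 3) = -(1*1 + 1)/44 + 16 = -(1 + 1)/44 + 16 = -1/44*2 + 16 = -1/22 + 16 = 351/22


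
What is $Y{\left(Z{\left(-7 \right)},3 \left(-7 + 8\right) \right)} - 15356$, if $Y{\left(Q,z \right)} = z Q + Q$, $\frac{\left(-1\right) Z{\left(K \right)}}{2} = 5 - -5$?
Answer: $-15436$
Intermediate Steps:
$Z{\left(K \right)} = -20$ ($Z{\left(K \right)} = - 2 \left(5 - -5\right) = - 2 \left(5 + 5\right) = \left(-2\right) 10 = -20$)
$Y{\left(Q,z \right)} = Q + Q z$ ($Y{\left(Q,z \right)} = Q z + Q = Q + Q z$)
$Y{\left(Z{\left(-7 \right)},3 \left(-7 + 8\right) \right)} - 15356 = - 20 \left(1 + 3 \left(-7 + 8\right)\right) - 15356 = - 20 \left(1 + 3 \cdot 1\right) - 15356 = - 20 \left(1 + 3\right) - 15356 = \left(-20\right) 4 - 15356 = -80 - 15356 = -15436$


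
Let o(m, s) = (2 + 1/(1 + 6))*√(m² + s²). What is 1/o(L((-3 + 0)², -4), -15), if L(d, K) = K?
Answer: 7*√241/3615 ≈ 0.030061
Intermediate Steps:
o(m, s) = 15*√(m² + s²)/7 (o(m, s) = (2 + 1/7)*√(m² + s²) = (2 + ⅐)*√(m² + s²) = 15*√(m² + s²)/7)
1/o(L((-3 + 0)², -4), -15) = 1/(15*√((-4)² + (-15)²)/7) = 1/(15*√(16 + 225)/7) = 1/(15*√241/7) = 7*√241/3615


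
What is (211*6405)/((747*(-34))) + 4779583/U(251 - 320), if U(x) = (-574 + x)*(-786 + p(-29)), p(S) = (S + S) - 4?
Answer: -102584651681/2308102512 ≈ -44.445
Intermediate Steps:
p(S) = -4 + 2*S (p(S) = 2*S - 4 = -4 + 2*S)
U(x) = 486752 - 848*x (U(x) = (-574 + x)*(-786 + (-4 + 2*(-29))) = (-574 + x)*(-786 + (-4 - 58)) = (-574 + x)*(-786 - 62) = (-574 + x)*(-848) = 486752 - 848*x)
(211*6405)/((747*(-34))) + 4779583/U(251 - 320) = (211*6405)/((747*(-34))) + 4779583/(486752 - 848*(251 - 320)) = 1351455/(-25398) + 4779583/(486752 - 848*(-69)) = 1351455*(-1/25398) + 4779583/(486752 + 58512) = -450485/8466 + 4779583/545264 = -102584651681/2308102512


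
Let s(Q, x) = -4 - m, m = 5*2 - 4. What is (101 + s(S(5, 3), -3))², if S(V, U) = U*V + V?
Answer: 8281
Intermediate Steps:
m = 6 (m = 10 - 4 = 6)
S(V, U) = V + U*V
s(Q, x) = -10 (s(Q, x) = -4 - 1*6 = -4 - 6 = -10)
(101 + s(S(5, 3), -3))² = (101 - 10)² = 91² = 8281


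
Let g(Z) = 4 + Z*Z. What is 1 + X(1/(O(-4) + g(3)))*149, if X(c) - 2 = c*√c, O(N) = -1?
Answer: 299 + 149*√3/72 ≈ 302.58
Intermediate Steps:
g(Z) = 4 + Z²
X(c) = 2 + c^(3/2) (X(c) = 2 + c*√c = 2 + c^(3/2))
1 + X(1/(O(-4) + g(3)))*149 = 1 + (2 + (1/(-1 + (4 + 3²)))^(3/2))*149 = 1 + (2 + (1/(-1 + (4 + 9)))^(3/2))*149 = 1 + (2 + (1/(-1 + 13))^(3/2))*149 = 1 + (2 + (1/12)^(3/2))*149 = 1 + (2 + √3/72)*149 = 1 + (298 + 149*√3/72) = 299 + 149*√3/72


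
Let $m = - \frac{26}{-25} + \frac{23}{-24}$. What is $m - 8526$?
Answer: $- \frac{5115551}{600} \approx -8525.9$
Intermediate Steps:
$m = \frac{49}{600}$ ($m = \left(-26\right) \left(- \frac{1}{25}\right) + 23 \left(- \frac{1}{24}\right) = \frac{26}{25} - \frac{23}{24} = \frac{49}{600} \approx 0.081667$)
$m - 8526 = \frac{49}{600} - 8526 = - \frac{5115551}{600}$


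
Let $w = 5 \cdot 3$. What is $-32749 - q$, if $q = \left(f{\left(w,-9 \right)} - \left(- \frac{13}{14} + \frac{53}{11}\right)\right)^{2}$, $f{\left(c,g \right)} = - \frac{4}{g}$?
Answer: $- \frac{62933498629}{1920996} \approx -32761.0$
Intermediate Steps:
$w = 15$
$q = \frac{22800625}{1920996}$ ($q = \left(- \frac{4}{-9} - \left(- \frac{13}{14} + \frac{53}{11}\right)\right)^{2} = \left(\left(-4\right) \left(- \frac{1}{9}\right) - \frac{599}{154}\right)^{2} = \left(\frac{4}{9} + \left(\frac{13}{14} - \frac{53}{11}\right)\right)^{2} = \left(\frac{4}{9} - \frac{599}{154}\right)^{2} = \left(- \frac{4775}{1386}\right)^{2} = \frac{22800625}{1920996} \approx 11.869$)
$-32749 - q = -32749 - \frac{22800625}{1920996} = - \frac{62933498629}{1920996}$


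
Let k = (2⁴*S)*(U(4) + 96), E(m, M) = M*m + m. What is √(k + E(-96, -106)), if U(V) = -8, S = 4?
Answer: 4*√982 ≈ 125.35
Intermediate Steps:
E(m, M) = m + M*m
k = 5632 (k = (2⁴*4)*(-8 + 96) = (16*4)*88 = 64*88 = 5632)
√(k + E(-96, -106)) = √(5632 - 96*(1 - 106)) = √(5632 - 96*(-105)) = √(5632 + 10080) = √15712 = 4*√982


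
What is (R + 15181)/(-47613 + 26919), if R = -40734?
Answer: 25553/20694 ≈ 1.2348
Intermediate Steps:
(R + 15181)/(-47613 + 26919) = (-40734 + 15181)/(-47613 + 26919) = -25553/(-20694) = -25553*(-1/20694) = 25553/20694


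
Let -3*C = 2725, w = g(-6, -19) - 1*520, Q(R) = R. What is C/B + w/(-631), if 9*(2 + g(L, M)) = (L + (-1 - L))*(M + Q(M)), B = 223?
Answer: -4119245/1266417 ≈ -3.2527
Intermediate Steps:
g(L, M) = -2 - 2*M/9 (g(L, M) = -2 + ((L + (-1 - L))*(M + M))/9 = -2 + (-2*M)/9 = -2 - 2*M/9)
w = -4660/9 (w = (-2 - 2/9*(-19)) - 1*520 = (-2 + 38/9) - 520 = 20/9 - 520 = -4660/9 ≈ -517.78)
C = -2725/3 (C = -⅓*2725 = -2725/3 ≈ -908.33)
C/B + w/(-631) = -2725/3/223 - 4660/9/(-631) = -2725/3*1/223 - 4660/9*(-1/631) = -2725/669 + 4660/5679 = -4119245/1266417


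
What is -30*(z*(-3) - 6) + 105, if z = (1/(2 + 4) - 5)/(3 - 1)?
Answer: 135/2 ≈ 67.500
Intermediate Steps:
z = -29/12 (z = (1/6 - 5)/2 = (⅙ - 5)*(½) = -29/6*½ = -29/12 ≈ -2.4167)
-30*(z*(-3) - 6) + 105 = -30*(-29/12*(-3) - 6) + 105 = -30*(29/4 - 6) + 105 = -30*5/4 + 105 = -75/2 + 105 = 135/2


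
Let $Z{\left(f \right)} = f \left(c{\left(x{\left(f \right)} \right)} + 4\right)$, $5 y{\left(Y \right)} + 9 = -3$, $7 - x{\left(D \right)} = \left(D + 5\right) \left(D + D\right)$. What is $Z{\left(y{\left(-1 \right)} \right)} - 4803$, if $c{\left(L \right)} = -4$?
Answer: $-4803$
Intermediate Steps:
$x{\left(D \right)} = 7 - 2 D \left(5 + D\right)$ ($x{\left(D \right)} = 7 - \left(D + 5\right) \left(D + D\right) = 7 - \left(5 + D\right) 2 D = 7 - 2 D \left(5 + D\right)$)
$y{\left(Y \right)} = - \frac{12}{5}$ ($y{\left(Y \right)} = - \frac{9}{5} + \frac{1}{5} \left(-3\right) = - \frac{9}{5} - \frac{3}{5} = - \frac{12}{5}$)
$Z{\left(f \right)} = 0$ ($Z{\left(f \right)} = f \left(-4 + 4\right) = f 0 = 0$)
$Z{\left(y{\left(-1 \right)} \right)} - 4803 = 0 - 4803 = -4803$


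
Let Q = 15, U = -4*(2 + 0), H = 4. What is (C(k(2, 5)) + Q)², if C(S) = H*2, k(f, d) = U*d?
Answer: 529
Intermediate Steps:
U = -8 (U = -4*2 = -8)
k(f, d) = -8*d
C(S) = 8 (C(S) = 4*2 = 8)
(C(k(2, 5)) + Q)² = (8 + 15)² = 23² = 529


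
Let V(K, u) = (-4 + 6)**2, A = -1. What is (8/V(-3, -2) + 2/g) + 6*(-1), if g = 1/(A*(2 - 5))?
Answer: 2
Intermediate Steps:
V(K, u) = 4 (V(K, u) = 2**2 = 4)
g = 1/3 (g = 1/(-(2 - 5)) = 1/(-1*(-3)) = 1/3 ≈ 0.33333)
(8/V(-3, -2) + 2/g) + 6*(-1) = (8/4 + 2/(1/3)) + 6*(-1) = (8*(1/4) + 2*3) - 6 = (2 + 6) - 6 = 8 - 6 = 2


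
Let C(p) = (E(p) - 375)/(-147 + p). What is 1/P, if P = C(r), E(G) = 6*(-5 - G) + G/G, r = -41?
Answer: 94/79 ≈ 1.1899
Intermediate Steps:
E(G) = -29 - 6*G (E(G) = (-30 - 6*G) + 1 = -29 - 6*G)
C(p) = (-404 - 6*p)/(-147 + p) (C(p) = ((-29 - 6*p) - 375)/(-147 + p) = (-404 - 6*p)/(-147 + p))
P = 79/94 (P = 2*(-202 - 3*(-41))/(-147 - 41) = 2*(-202 + 123)/(-188) = 2*(-1/188)*(-79) = 79/94 ≈ 0.84043)
1/P = 1/(79/94) = 94/79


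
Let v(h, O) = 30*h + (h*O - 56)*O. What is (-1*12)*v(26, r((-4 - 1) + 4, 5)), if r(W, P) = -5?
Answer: -20520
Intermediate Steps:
v(h, O) = 30*h + O*(-56 + O*h) (v(h, O) = 30*h + (O*h - 56)*O = 30*h + (-56 + O*h)*O = 30*h + O*(-56 + O*h))
(-1*12)*v(26, r((-4 - 1) + 4, 5)) = (-1*12)*(-56*(-5) + 30*26 + 26*(-5)**2) = -12*(280 + 780 + 26*25) = -12*(280 + 780 + 650) = -12*1710 = -20520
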